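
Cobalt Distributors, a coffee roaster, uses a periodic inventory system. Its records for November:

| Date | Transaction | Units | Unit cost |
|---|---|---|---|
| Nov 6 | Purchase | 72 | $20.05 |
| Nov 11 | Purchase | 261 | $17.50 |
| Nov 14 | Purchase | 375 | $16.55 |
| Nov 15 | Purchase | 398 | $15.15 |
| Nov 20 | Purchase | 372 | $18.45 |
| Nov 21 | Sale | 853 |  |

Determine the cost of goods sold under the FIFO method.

COGS = $14,414.10

Nov 21, 853 sold [FIFO — oldest first]: 72 @ $20.05 + 261 @ $17.50 + 375 @ $16.55 + 145 @ $15.15 = $14,414.10
Ending inventory: 253 @ $15.15 + 372 @ $18.45 = $10,696.35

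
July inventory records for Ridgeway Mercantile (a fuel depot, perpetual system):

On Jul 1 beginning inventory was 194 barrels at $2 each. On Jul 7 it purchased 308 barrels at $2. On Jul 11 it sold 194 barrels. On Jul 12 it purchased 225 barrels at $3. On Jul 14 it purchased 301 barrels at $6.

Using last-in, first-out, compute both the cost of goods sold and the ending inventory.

COGS = $388; ending inventory = $3,097

Jul 11, 194 sold [LIFO — newest first]: 194 @ $2 = $388
Ending inventory: 194 @ $2 + 114 @ $2 + 225 @ $3 + 301 @ $6 = $3,097
Check: goods available $3,485 = COGS $388 + ending $3,097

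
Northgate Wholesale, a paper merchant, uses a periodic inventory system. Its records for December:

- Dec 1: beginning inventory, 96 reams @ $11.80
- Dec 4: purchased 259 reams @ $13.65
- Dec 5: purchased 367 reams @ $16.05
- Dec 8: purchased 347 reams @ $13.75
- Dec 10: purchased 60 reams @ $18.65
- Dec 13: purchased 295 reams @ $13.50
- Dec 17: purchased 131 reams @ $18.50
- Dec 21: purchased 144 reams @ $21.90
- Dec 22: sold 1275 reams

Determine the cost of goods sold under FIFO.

Dec 22, 1275 sold [FIFO — oldest first]: 96 @ $11.80 + 259 @ $13.65 + 367 @ $16.05 + 347 @ $13.75 + 60 @ $18.65 + 146 @ $13.50 = $18,419.75
Ending inventory: 149 @ $13.50 + 131 @ $18.50 + 144 @ $21.90 = $7,588.60
Check: goods available $26,008.35 = COGS $18,419.75 + ending $7,588.60

COGS = $18,419.75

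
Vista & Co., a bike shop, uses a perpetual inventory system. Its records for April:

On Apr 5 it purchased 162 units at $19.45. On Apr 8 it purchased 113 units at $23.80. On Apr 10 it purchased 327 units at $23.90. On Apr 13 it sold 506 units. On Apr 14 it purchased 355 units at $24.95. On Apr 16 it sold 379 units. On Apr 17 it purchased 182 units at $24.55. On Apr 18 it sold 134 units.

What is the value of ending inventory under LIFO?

Ending inventory = $2,578.80

Apr 13, 506 sold [LIFO — newest first]: 327 @ $23.90 + 113 @ $23.80 + 66 @ $19.45 = $11,788.40
Apr 16, 379 sold [LIFO — newest first]: 355 @ $24.95 + 24 @ $19.45 = $9,324.05
Apr 18, 134 sold [LIFO — newest first]: 134 @ $24.55 = $3,289.70
Total COGS = $11,788.40 + $9,324.05 + $3,289.70 = $24,402.15
Ending inventory: 72 @ $19.45 + 48 @ $24.55 = $2,578.80
Check: goods available $26,980.95 = COGS $24,402.15 + ending $2,578.80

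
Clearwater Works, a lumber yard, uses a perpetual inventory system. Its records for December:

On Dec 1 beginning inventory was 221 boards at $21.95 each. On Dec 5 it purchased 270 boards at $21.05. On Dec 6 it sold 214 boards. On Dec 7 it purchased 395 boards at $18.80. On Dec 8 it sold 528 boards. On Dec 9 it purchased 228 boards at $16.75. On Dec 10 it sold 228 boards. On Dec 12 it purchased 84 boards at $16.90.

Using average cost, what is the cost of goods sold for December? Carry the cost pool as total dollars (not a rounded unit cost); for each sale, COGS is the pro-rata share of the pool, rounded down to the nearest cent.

After Dec 1: 221 on hand, pool $4,850.95 (≈ $21.9500 each)
After Dec 5: 491 on hand, pool $10,534.45 (≈ $21.4551 each)
Dec 6, sell 214: 214/491 × $10,534.45 → $4,591.38
After Dec 7: 672 on hand, pool $13,369.07 (≈ $19.8944 each)
Dec 8, sell 528: 528/672 × $13,369.07 → $10,504.26
After Dec 9: 372 on hand, pool $6,683.81 (≈ $17.9672 each)
Dec 10, sell 228: 228/372 × $6,683.81 → $4,096.52
After Dec 12: 228 on hand, pool $4,006.89 (≈ $17.5741 each)
Total COGS = $4,591.38 + $10,504.26 + $4,096.52 = $19,192.16
Ending inventory (cost pool remaining) = $4,006.89

COGS = $19,192.16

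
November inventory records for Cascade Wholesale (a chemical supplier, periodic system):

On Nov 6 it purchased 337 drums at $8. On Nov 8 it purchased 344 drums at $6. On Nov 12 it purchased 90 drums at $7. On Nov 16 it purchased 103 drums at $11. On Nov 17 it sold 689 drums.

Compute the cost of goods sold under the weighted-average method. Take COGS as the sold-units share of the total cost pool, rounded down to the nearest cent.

COGS = $5,142.27

Nov 17, sell 689: 689/874 × $6,523.00 → $5,142.27
Ending inventory (cost pool remaining) = $1,380.73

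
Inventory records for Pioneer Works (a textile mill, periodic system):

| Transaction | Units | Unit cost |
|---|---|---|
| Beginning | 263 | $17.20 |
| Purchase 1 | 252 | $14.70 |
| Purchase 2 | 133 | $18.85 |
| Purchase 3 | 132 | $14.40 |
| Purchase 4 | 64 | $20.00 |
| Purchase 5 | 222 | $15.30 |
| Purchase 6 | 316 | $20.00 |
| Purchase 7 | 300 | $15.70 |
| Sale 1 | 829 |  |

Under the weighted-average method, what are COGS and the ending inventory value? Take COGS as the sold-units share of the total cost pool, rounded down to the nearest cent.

Sale 1, sell 829: 829/1682 × $28,342.45 → $13,969.01
Ending inventory (cost pool remaining) = $14,373.44

COGS = $13,969.01; ending inventory = $14,373.44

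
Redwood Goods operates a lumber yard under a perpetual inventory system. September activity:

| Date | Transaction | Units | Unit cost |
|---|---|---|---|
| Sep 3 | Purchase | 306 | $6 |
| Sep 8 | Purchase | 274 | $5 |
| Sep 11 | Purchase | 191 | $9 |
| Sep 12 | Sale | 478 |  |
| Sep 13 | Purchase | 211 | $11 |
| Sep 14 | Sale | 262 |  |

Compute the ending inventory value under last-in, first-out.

Ending inventory = $1,452

Sep 12, 478 sold [LIFO — newest first]: 191 @ $9 + 274 @ $5 + 13 @ $6 = $3,167
Sep 14, 262 sold [LIFO — newest first]: 211 @ $11 + 51 @ $6 = $2,627
Total COGS = $3,167 + $2,627 = $5,794
Ending inventory: 242 @ $6 = $1,452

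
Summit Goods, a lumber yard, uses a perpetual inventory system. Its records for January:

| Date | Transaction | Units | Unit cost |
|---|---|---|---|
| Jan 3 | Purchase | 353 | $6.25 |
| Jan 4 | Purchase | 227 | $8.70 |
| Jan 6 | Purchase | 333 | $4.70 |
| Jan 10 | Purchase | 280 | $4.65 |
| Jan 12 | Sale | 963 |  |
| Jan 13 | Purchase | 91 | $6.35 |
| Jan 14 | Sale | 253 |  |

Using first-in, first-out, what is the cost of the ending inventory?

Jan 12, 963 sold [FIFO — oldest first]: 353 @ $6.25 + 227 @ $8.70 + 333 @ $4.70 + 50 @ $4.65 = $5,978.75
Jan 14, 253 sold [FIFO — oldest first]: 230 @ $4.65 + 23 @ $6.35 = $1,215.55
Total COGS = $5,978.75 + $1,215.55 = $7,194.30
Ending inventory: 68 @ $6.35 = $431.80

Ending inventory = $431.80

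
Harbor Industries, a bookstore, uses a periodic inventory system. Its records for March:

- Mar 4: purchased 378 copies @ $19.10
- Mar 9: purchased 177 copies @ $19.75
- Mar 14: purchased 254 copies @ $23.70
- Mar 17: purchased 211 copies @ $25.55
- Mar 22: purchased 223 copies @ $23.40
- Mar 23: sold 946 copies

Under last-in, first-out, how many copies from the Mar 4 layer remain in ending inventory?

Mar 23, 946 sold [LIFO — newest first]: 223 @ $23.40 + 211 @ $25.55 + 254 @ $23.70 + 177 @ $19.75 + 81 @ $19.10 = $21,671.90
Ending inventory: 297 @ $19.10 = $5,672.70

297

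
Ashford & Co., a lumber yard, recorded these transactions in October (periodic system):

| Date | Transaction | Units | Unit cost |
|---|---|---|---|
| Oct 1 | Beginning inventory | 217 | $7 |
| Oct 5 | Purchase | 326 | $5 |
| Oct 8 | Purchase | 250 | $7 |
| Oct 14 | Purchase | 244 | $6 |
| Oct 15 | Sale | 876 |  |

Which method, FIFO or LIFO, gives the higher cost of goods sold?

FIFO COGS: 217 @ $7 + 326 @ $5 + 250 @ $7 + 83 @ $6 = $5,397
LIFO COGS: 244 @ $6 + 250 @ $7 + 326 @ $5 + 56 @ $7 = $5,236

FIFO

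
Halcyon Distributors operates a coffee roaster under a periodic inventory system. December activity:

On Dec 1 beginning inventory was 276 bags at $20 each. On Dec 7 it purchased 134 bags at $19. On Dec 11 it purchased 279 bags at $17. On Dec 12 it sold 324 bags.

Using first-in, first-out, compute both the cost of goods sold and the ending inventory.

Dec 12, 324 sold [FIFO — oldest first]: 276 @ $20 + 48 @ $19 = $6,432
Ending inventory: 86 @ $19 + 279 @ $17 = $6,377
Check: goods available $12,809 = COGS $6,432 + ending $6,377

COGS = $6,432; ending inventory = $6,377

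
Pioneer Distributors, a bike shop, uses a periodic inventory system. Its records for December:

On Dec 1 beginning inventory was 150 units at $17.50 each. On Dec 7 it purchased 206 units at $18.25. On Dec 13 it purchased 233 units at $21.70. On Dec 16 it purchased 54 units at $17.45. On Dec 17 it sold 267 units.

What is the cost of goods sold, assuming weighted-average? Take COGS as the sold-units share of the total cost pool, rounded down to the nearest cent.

Dec 17, sell 267: 267/643 × $12,382.90 → $5,141.88
Ending inventory (cost pool remaining) = $7,241.02

COGS = $5,141.88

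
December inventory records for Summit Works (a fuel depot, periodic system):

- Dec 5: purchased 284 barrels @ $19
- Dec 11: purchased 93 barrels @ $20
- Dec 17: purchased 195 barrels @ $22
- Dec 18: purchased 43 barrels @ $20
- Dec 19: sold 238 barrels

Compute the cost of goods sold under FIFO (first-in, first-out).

COGS = $4,522

Dec 19, 238 sold [FIFO — oldest first]: 238 @ $19 = $4,522
Ending inventory: 46 @ $19 + 93 @ $20 + 195 @ $22 + 43 @ $20 = $7,884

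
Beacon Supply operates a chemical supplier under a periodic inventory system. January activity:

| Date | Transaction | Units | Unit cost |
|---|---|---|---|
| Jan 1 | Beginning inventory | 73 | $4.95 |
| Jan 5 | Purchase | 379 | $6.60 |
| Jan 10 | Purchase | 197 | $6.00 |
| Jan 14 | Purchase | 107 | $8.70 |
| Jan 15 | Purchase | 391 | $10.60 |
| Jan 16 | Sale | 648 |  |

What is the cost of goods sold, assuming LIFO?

Jan 16, 648 sold [LIFO — newest first]: 391 @ $10.60 + 107 @ $8.70 + 150 @ $6.00 = $5,975.50
Ending inventory: 73 @ $4.95 + 379 @ $6.60 + 47 @ $6.00 = $3,144.75

COGS = $5,975.50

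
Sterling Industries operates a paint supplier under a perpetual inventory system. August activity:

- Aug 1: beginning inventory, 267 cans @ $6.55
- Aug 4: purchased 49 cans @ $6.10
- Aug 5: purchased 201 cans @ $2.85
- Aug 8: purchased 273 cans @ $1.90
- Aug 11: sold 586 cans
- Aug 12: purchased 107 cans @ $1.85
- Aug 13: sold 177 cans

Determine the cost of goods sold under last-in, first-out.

Aug 11, 586 sold [LIFO — newest first]: 273 @ $1.90 + 201 @ $2.85 + 49 @ $6.10 + 63 @ $6.55 = $1,803.10
Aug 13, 177 sold [LIFO — newest first]: 107 @ $1.85 + 70 @ $6.55 = $656.45
Total COGS = $1,803.10 + $656.45 = $2,459.55
Ending inventory: 134 @ $6.55 = $877.70
Check: goods available $3,337.25 = COGS $2,459.55 + ending $877.70

COGS = $2,459.55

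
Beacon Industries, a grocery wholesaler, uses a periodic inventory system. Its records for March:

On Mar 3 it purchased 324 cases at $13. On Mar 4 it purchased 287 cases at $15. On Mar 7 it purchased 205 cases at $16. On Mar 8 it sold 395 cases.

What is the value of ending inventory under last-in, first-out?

Mar 8, 395 sold [LIFO — newest first]: 205 @ $16 + 190 @ $15 = $6,130
Ending inventory: 324 @ $13 + 97 @ $15 = $5,667
Check: goods available $11,797 = COGS $6,130 + ending $5,667

Ending inventory = $5,667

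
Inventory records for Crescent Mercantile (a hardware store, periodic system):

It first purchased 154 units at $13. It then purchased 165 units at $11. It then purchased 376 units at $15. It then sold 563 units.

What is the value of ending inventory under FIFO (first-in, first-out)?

Ending inventory = $1,980

Sale 1 (563) [FIFO — oldest first]: 154 @ $13 + 165 @ $11 + 244 @ $15 = $7,477
Ending inventory: 132 @ $15 = $1,980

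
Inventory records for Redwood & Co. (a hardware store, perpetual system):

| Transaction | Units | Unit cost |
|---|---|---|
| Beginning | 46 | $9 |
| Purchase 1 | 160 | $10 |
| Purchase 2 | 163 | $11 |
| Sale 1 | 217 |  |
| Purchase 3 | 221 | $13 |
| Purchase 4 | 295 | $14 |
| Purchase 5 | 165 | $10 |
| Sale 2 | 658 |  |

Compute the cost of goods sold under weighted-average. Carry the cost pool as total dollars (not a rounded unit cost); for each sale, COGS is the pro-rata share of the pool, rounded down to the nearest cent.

COGS = $10,312.68

After Beginning: 46 on hand, pool $414.00 (≈ $9.0000 each)
After Purchase 1: 206 on hand, pool $2,014.00 (≈ $9.7767 each)
After Purchase 2: 369 on hand, pool $3,807.00 (≈ $10.3171 each)
Sale 1, sell 217: 217/369 × $3,807.00 → $2,238.80
After Purchase 3: 373 on hand, pool $4,441.20 (≈ $11.9067 each)
After Purchase 4: 668 on hand, pool $8,571.20 (≈ $12.8311 each)
After Purchase 5: 833 on hand, pool $10,221.20 (≈ $12.2703 each)
Sale 2, sell 658: 658/833 × $10,221.20 → $8,073.88
Total COGS = $2,238.80 + $8,073.88 = $10,312.68
Ending inventory (cost pool remaining) = $2,147.32
Check: goods available $12,460.00 = COGS $10,312.68 + ending $2,147.32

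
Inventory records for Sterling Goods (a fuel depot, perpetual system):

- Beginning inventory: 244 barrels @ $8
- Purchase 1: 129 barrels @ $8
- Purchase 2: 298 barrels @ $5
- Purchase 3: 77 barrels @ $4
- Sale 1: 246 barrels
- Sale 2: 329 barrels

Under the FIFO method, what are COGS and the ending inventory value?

Sale 1 (246) [FIFO — oldest first]: 244 @ $8 + 2 @ $8 = $1,968
Sale 2 (329) [FIFO — oldest first]: 127 @ $8 + 202 @ $5 = $2,026
Total COGS = $1,968 + $2,026 = $3,994
Ending inventory: 96 @ $5 + 77 @ $4 = $788

COGS = $3,994; ending inventory = $788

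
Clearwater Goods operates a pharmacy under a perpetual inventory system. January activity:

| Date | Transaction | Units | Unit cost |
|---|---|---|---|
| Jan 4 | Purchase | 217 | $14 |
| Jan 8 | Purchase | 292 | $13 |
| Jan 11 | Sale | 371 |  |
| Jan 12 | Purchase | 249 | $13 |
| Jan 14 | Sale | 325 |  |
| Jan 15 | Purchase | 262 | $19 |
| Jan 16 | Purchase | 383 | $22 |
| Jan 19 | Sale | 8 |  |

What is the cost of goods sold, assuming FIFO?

COGS = $9,369

Jan 11, 371 sold [FIFO — oldest first]: 217 @ $14 + 154 @ $13 = $5,040
Jan 14, 325 sold [FIFO — oldest first]: 138 @ $13 + 187 @ $13 = $4,225
Jan 19, 8 sold [FIFO — oldest first]: 8 @ $13 = $104
Total COGS = $5,040 + $4,225 + $104 = $9,369
Ending inventory: 54 @ $13 + 262 @ $19 + 383 @ $22 = $14,106
Check: goods available $23,475 = COGS $9,369 + ending $14,106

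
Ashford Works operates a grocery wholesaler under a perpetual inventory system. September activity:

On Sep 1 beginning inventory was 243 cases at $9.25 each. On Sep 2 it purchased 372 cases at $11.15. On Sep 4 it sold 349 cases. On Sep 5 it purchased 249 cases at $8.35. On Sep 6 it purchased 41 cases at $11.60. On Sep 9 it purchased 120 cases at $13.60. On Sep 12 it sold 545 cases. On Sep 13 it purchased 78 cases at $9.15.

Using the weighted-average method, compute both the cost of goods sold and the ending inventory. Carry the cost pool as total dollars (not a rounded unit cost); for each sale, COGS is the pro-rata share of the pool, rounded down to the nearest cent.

After Sep 1: 243 on hand, pool $2,247.75 (≈ $9.2500 each)
After Sep 2: 615 on hand, pool $6,395.55 (≈ $10.3993 each)
Sep 4, sell 349: 349/615 × $6,395.55 → $3,629.34
After Sep 5: 515 on hand, pool $4,845.36 (≈ $9.4085 each)
After Sep 6: 556 on hand, pool $5,320.96 (≈ $9.5701 each)
After Sep 9: 676 on hand, pool $6,952.96 (≈ $10.2854 each)
Sep 12, sell 545: 545/676 × $6,952.96 → $5,605.56
After Sep 13: 209 on hand, pool $2,061.10 (≈ $9.8617 each)
Total COGS = $3,629.34 + $5,605.56 = $9,234.90
Ending inventory (cost pool remaining) = $2,061.10

COGS = $9,234.90; ending inventory = $2,061.10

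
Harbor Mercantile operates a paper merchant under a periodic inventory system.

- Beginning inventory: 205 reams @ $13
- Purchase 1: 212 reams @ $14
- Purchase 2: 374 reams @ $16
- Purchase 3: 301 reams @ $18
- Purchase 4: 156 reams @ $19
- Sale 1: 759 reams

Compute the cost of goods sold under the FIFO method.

Sale 1 (759) [FIFO — oldest first]: 205 @ $13 + 212 @ $14 + 342 @ $16 = $11,105
Ending inventory: 32 @ $16 + 301 @ $18 + 156 @ $19 = $8,894

COGS = $11,105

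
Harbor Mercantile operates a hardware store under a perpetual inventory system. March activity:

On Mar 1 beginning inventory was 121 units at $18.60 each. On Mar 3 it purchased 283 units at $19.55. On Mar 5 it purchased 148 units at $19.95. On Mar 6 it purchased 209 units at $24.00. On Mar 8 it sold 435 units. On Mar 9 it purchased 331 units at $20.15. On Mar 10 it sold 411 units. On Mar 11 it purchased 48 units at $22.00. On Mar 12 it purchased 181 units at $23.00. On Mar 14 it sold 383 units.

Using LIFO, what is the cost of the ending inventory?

Ending inventory = $1,711.20

Mar 8, 435 sold [LIFO — newest first]: 209 @ $24.00 + 148 @ $19.95 + 78 @ $19.55 = $9,493.50
Mar 10, 411 sold [LIFO — newest first]: 331 @ $20.15 + 80 @ $19.55 = $8,233.65
Mar 14, 383 sold [LIFO — newest first]: 181 @ $23.00 + 48 @ $22.00 + 125 @ $19.55 + 29 @ $18.60 = $8,202.15
Total COGS = $9,493.50 + $8,233.65 + $8,202.15 = $25,929.30
Ending inventory: 92 @ $18.60 = $1,711.20
Check: goods available $27,640.50 = COGS $25,929.30 + ending $1,711.20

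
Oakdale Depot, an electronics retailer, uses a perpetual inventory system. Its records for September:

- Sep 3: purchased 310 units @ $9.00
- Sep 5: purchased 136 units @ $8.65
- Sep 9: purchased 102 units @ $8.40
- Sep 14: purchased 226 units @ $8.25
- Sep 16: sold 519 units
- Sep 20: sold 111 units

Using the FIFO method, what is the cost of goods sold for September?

Sep 16, 519 sold [FIFO — oldest first]: 310 @ $9.00 + 136 @ $8.65 + 73 @ $8.40 = $4,579.60
Sep 20, 111 sold [FIFO — oldest first]: 29 @ $8.40 + 82 @ $8.25 = $920.10
Total COGS = $4,579.60 + $920.10 = $5,499.70
Ending inventory: 144 @ $8.25 = $1,188.00

COGS = $5,499.70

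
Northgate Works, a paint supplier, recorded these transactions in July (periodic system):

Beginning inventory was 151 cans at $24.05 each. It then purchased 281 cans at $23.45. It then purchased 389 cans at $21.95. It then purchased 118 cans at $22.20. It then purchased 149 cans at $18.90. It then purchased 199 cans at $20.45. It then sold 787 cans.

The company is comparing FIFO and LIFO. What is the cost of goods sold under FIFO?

FIFO COGS: 151 @ $24.05 + 281 @ $23.45 + 355 @ $21.95 = $18,013.25
LIFO COGS: 199 @ $20.45 + 149 @ $18.90 + 118 @ $22.20 + 321 @ $21.95 = $16,551.20

COGS = $18,013.25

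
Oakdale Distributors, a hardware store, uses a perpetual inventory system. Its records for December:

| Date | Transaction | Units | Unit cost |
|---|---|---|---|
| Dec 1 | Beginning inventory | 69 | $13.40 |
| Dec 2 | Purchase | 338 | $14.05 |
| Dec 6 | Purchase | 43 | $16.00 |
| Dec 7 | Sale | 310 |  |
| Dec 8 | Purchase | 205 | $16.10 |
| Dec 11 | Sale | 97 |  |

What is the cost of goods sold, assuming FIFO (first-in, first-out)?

Dec 7, 310 sold [FIFO — oldest first]: 69 @ $13.40 + 241 @ $14.05 = $4,310.65
Dec 11, 97 sold [FIFO — oldest first]: 97 @ $14.05 = $1,362.85
Total COGS = $4,310.65 + $1,362.85 = $5,673.50
Ending inventory: 43 @ $16.00 + 205 @ $16.10 = $3,988.50

COGS = $5,673.50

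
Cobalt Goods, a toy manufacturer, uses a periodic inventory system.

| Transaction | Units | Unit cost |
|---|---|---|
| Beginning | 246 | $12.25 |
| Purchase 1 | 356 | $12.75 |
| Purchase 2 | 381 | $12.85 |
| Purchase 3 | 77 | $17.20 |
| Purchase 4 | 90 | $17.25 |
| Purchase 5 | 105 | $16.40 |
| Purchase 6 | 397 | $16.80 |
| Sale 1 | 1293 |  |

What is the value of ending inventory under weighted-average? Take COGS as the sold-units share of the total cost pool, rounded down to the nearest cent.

Sale 1, sell 1293: 1293/1652 × $23,716.85 → $18,562.88
Ending inventory (cost pool remaining) = $5,153.97

Ending inventory = $5,153.97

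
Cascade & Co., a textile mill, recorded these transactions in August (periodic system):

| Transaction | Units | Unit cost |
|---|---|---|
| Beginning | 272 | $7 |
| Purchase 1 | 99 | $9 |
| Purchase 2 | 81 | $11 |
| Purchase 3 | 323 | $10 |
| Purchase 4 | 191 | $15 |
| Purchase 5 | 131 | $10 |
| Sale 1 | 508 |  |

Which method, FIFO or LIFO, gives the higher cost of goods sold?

FIFO COGS: 272 @ $7 + 99 @ $9 + 81 @ $11 + 56 @ $10 = $4,246
LIFO COGS: 131 @ $10 + 191 @ $15 + 186 @ $10 = $6,035

LIFO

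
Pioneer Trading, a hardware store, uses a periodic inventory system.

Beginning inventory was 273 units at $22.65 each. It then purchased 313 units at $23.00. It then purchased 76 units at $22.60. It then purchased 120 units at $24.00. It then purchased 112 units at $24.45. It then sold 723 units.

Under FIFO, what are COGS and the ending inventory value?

Sale 1 (723) [FIFO — oldest first]: 273 @ $22.65 + 313 @ $23.00 + 76 @ $22.60 + 61 @ $24.00 = $16,564.05
Ending inventory: 59 @ $24.00 + 112 @ $24.45 = $4,154.40
Check: goods available $20,718.45 = COGS $16,564.05 + ending $4,154.40

COGS = $16,564.05; ending inventory = $4,154.40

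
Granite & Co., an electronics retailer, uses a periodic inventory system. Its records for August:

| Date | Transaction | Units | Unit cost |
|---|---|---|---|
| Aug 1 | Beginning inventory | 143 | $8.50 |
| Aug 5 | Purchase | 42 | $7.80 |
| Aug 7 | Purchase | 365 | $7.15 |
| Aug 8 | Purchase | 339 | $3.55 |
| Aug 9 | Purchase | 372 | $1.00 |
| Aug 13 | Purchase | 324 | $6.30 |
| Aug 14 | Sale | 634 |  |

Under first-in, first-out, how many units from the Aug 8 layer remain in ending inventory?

255

Aug 14, 634 sold [FIFO — oldest first]: 143 @ $8.50 + 42 @ $7.80 + 365 @ $7.15 + 84 @ $3.55 = $4,451.05
Ending inventory: 255 @ $3.55 + 372 @ $1.00 + 324 @ $6.30 = $3,318.45
Check: goods available $7,769.50 = COGS $4,451.05 + ending $3,318.45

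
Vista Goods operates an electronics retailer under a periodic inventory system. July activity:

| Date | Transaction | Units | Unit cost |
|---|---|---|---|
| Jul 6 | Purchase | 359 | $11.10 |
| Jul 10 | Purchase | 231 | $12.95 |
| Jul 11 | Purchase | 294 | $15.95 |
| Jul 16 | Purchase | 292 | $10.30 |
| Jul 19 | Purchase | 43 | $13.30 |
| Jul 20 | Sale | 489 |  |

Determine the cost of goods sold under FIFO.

COGS = $5,668.40

Jul 20, 489 sold [FIFO — oldest first]: 359 @ $11.10 + 130 @ $12.95 = $5,668.40
Ending inventory: 101 @ $12.95 + 294 @ $15.95 + 292 @ $10.30 + 43 @ $13.30 = $9,576.75
Check: goods available $15,245.15 = COGS $5,668.40 + ending $9,576.75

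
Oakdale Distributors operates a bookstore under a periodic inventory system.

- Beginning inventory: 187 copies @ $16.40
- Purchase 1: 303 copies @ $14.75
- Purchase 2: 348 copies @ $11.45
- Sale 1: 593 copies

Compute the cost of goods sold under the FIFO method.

Sale 1 (593) [FIFO — oldest first]: 187 @ $16.40 + 303 @ $14.75 + 103 @ $11.45 = $8,715.40
Ending inventory: 245 @ $11.45 = $2,805.25
Check: goods available $11,520.65 = COGS $8,715.40 + ending $2,805.25

COGS = $8,715.40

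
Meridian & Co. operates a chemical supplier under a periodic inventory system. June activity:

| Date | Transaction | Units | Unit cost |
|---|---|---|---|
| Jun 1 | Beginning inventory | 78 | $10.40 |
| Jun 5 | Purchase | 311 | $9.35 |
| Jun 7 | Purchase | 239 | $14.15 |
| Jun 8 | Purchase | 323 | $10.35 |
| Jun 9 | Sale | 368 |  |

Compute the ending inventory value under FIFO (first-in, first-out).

Jun 9, 368 sold [FIFO — oldest first]: 78 @ $10.40 + 290 @ $9.35 = $3,522.70
Ending inventory: 21 @ $9.35 + 239 @ $14.15 + 323 @ $10.35 = $6,921.25

Ending inventory = $6,921.25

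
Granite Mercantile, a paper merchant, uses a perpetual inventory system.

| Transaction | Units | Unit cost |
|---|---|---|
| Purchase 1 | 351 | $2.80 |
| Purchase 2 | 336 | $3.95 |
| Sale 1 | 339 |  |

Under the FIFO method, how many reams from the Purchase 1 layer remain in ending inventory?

12

Sale 1 (339) [FIFO — oldest first]: 339 @ $2.80 = $949.20
Ending inventory: 12 @ $2.80 + 336 @ $3.95 = $1,360.80
Check: goods available $2,310.00 = COGS $949.20 + ending $1,360.80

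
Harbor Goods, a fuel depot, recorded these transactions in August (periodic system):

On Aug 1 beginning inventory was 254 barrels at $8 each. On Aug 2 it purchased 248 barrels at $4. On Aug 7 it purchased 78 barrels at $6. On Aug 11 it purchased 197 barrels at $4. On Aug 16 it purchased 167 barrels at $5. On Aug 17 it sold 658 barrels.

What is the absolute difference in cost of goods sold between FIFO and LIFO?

$849

FIFO COGS: 254 @ $8 + 248 @ $4 + 78 @ $6 + 78 @ $4 = $3,804
LIFO COGS: 167 @ $5 + 197 @ $4 + 78 @ $6 + 216 @ $4 = $2,955
Difference = |$3,804 − $2,955| = $849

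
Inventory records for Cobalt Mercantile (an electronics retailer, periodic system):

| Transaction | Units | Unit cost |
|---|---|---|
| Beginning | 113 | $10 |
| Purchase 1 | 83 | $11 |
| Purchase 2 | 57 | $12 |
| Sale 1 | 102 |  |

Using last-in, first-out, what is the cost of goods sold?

COGS = $1,179

Sale 1 (102) [LIFO — newest first]: 57 @ $12 + 45 @ $11 = $1,179
Ending inventory: 113 @ $10 + 38 @ $11 = $1,548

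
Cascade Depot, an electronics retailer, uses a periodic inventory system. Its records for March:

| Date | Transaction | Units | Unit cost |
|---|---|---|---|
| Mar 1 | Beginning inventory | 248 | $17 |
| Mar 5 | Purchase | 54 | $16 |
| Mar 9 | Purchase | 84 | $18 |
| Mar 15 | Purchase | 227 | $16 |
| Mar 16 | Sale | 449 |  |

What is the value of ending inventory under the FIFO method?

Mar 16, 449 sold [FIFO — oldest first]: 248 @ $17 + 54 @ $16 + 84 @ $18 + 63 @ $16 = $7,600
Ending inventory: 164 @ $16 = $2,624
Check: goods available $10,224 = COGS $7,600 + ending $2,624

Ending inventory = $2,624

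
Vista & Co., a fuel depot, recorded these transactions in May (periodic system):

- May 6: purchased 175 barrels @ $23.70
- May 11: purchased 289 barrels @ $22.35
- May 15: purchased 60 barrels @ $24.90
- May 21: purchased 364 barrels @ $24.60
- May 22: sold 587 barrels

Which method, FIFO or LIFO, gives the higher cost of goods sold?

FIFO COGS: 175 @ $23.70 + 289 @ $22.35 + 60 @ $24.90 + 63 @ $24.60 = $13,650.45
LIFO COGS: 364 @ $24.60 + 60 @ $24.90 + 163 @ $22.35 = $14,091.45

LIFO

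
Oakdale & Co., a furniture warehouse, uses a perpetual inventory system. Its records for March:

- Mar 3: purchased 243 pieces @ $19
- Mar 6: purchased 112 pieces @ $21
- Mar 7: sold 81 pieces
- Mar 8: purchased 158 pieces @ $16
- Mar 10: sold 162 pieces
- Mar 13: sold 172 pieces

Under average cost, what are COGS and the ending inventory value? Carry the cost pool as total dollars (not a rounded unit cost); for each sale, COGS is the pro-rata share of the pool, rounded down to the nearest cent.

After Mar 3: 243 on hand, pool $4,617.00 (≈ $19.0000 each)
After Mar 6: 355 on hand, pool $6,969.00 (≈ $19.6310 each)
Mar 7, sell 81: 81/355 × $6,969.00 → $1,590.10
After Mar 8: 432 on hand, pool $7,906.90 (≈ $18.3030 each)
Mar 10, sell 162: 162/432 × $7,906.90 → $2,965.08
Mar 13, sell 172: 172/270 × $4,941.82 → $3,148.12
Total COGS = $1,590.10 + $2,965.08 + $3,148.12 = $7,703.30
Ending inventory (cost pool remaining) = $1,793.70
Check: goods available $9,497.00 = COGS $7,703.30 + ending $1,793.70

COGS = $7,703.30; ending inventory = $1,793.70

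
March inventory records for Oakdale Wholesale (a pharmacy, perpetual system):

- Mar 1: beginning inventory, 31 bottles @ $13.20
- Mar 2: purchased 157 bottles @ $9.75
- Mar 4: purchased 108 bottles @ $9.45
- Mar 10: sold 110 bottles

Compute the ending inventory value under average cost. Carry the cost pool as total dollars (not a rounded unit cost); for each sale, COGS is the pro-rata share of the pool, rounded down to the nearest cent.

Ending inventory = $1,860.35

After Mar 1: 31 on hand, pool $409.20 (≈ $13.2000 each)
After Mar 2: 188 on hand, pool $1,939.95 (≈ $10.3189 each)
After Mar 4: 296 on hand, pool $2,960.55 (≈ $10.0019 each)
Mar 10, sell 110: 110/296 × $2,960.55 → $1,100.20
Ending inventory (cost pool remaining) = $1,860.35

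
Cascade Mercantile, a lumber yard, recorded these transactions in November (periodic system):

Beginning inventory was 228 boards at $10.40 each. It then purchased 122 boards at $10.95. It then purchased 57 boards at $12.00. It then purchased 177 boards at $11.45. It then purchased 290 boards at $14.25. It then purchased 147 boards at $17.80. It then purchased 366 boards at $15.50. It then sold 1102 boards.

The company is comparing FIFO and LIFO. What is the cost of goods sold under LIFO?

FIFO COGS: 228 @ $10.40 + 122 @ $10.95 + 57 @ $12.00 + 177 @ $11.45 + 290 @ $14.25 + 147 @ $17.80 + 81 @ $15.50 = $14,422.35
LIFO COGS: 366 @ $15.50 + 147 @ $17.80 + 290 @ $14.25 + 177 @ $11.45 + 57 @ $12.00 + 65 @ $10.95 = $15,844.50

COGS = $15,844.50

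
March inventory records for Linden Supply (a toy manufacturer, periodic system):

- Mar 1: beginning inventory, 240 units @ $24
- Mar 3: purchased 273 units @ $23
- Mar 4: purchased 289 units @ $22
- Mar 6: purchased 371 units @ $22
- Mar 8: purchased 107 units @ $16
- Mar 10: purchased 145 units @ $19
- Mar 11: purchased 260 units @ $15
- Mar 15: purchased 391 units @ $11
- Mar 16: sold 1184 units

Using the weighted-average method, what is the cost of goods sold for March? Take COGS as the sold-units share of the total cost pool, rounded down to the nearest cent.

COGS = $22,372.23

Mar 16, sell 1184: 1184/2076 × $39,227.00 → $22,372.23
Ending inventory (cost pool remaining) = $16,854.77
Check: goods available $39,227.00 = COGS $22,372.23 + ending $16,854.77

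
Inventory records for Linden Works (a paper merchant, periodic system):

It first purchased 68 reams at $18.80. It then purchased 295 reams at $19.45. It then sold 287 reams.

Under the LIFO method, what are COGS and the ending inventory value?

Sale 1 (287) [LIFO — newest first]: 287 @ $19.45 = $5,582.15
Ending inventory: 68 @ $18.80 + 8 @ $19.45 = $1,434.00

COGS = $5,582.15; ending inventory = $1,434.00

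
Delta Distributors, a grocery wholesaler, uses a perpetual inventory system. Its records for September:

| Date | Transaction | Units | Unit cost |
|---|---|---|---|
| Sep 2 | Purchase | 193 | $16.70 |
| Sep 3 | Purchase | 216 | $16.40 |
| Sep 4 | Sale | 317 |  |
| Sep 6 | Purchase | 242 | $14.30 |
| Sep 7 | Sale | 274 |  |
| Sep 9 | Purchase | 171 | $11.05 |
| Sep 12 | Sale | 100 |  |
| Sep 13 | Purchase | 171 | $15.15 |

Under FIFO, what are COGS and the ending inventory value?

Sep 4, 317 sold [FIFO — oldest first]: 193 @ $16.70 + 124 @ $16.40 = $5,256.70
Sep 7, 274 sold [FIFO — oldest first]: 92 @ $16.40 + 182 @ $14.30 = $4,111.40
Sep 12, 100 sold [FIFO — oldest first]: 60 @ $14.30 + 40 @ $11.05 = $1,300.00
Total COGS = $5,256.70 + $4,111.40 + $1,300.00 = $10,668.10
Ending inventory: 131 @ $11.05 + 171 @ $15.15 = $4,038.20

COGS = $10,668.10; ending inventory = $4,038.20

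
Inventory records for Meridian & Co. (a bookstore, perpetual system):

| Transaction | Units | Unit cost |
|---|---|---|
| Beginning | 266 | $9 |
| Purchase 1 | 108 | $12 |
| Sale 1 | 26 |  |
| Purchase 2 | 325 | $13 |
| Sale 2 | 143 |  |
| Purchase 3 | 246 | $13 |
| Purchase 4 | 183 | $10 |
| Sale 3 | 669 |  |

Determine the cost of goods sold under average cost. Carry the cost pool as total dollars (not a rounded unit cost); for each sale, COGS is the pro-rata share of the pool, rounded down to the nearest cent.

After Beginning: 266 on hand, pool $2,394.00 (≈ $9.0000 each)
After Purchase 1: 374 on hand, pool $3,690.00 (≈ $9.8663 each)
Sale 1, sell 26: 26/374 × $3,690.00 → $256.52
After Purchase 2: 673 on hand, pool $7,658.48 (≈ $11.3796 each)
Sale 2, sell 143: 143/673 × $7,658.48 → $1,627.28
After Purchase 3: 776 on hand, pool $9,229.20 (≈ $11.8933 each)
After Purchase 4: 959 on hand, pool $11,059.20 (≈ $11.5320 each)
Sale 3, sell 669: 669/959 × $11,059.20 → $7,714.91
Total COGS = $256.52 + $1,627.28 + $7,714.91 = $9,598.71
Ending inventory (cost pool remaining) = $3,344.29

COGS = $9,598.71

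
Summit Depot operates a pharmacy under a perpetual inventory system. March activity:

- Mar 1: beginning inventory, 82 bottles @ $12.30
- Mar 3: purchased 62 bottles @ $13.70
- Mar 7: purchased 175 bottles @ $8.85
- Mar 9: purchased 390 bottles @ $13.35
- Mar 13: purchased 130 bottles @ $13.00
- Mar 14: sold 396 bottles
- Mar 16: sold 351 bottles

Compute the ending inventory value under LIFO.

Ending inventory = $1,145.60

Mar 14, 396 sold [LIFO — newest first]: 130 @ $13.00 + 266 @ $13.35 = $5,241.10
Mar 16, 351 sold [LIFO — newest first]: 124 @ $13.35 + 175 @ $8.85 + 52 @ $13.70 = $3,916.55
Total COGS = $5,241.10 + $3,916.55 = $9,157.65
Ending inventory: 82 @ $12.30 + 10 @ $13.70 = $1,145.60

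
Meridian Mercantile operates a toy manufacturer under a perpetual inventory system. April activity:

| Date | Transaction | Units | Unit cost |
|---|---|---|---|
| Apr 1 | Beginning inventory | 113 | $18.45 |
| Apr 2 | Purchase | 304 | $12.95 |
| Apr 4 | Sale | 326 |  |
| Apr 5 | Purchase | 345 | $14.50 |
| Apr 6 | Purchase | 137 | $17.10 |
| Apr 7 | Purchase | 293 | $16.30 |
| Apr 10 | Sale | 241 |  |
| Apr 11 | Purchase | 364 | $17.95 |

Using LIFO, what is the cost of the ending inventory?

Apr 4, 326 sold [LIFO — newest first]: 304 @ $12.95 + 22 @ $18.45 = $4,342.70
Apr 10, 241 sold [LIFO — newest first]: 241 @ $16.30 = $3,928.30
Total COGS = $4,342.70 + $3,928.30 = $8,271.00
Ending inventory: 91 @ $18.45 + 345 @ $14.50 + 137 @ $17.10 + 52 @ $16.30 + 364 @ $17.95 = $16,405.55
Check: goods available $24,676.55 = COGS $8,271.00 + ending $16,405.55

Ending inventory = $16,405.55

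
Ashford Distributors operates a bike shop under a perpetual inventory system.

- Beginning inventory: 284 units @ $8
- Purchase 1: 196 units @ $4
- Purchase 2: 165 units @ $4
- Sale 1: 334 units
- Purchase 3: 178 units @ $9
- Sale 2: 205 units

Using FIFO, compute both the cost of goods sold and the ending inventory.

Sale 1 (334) [FIFO — oldest first]: 284 @ $8 + 50 @ $4 = $2,472
Sale 2 (205) [FIFO — oldest first]: 146 @ $4 + 59 @ $4 = $820
Total COGS = $2,472 + $820 = $3,292
Ending inventory: 106 @ $4 + 178 @ $9 = $2,026

COGS = $3,292; ending inventory = $2,026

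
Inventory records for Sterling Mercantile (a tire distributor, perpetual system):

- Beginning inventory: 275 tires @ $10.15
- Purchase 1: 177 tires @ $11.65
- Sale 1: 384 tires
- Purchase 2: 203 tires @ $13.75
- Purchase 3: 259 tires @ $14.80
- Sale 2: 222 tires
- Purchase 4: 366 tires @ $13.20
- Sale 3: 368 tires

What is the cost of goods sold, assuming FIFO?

COGS = $12,269.75

Sale 1 (384) [FIFO — oldest first]: 275 @ $10.15 + 109 @ $11.65 = $4,061.10
Sale 2 (222) [FIFO — oldest first]: 68 @ $11.65 + 154 @ $13.75 = $2,909.70
Sale 3 (368) [FIFO — oldest first]: 49 @ $13.75 + 259 @ $14.80 + 60 @ $13.20 = $5,298.95
Total COGS = $4,061.10 + $2,909.70 + $5,298.95 = $12,269.75
Ending inventory: 306 @ $13.20 = $4,039.20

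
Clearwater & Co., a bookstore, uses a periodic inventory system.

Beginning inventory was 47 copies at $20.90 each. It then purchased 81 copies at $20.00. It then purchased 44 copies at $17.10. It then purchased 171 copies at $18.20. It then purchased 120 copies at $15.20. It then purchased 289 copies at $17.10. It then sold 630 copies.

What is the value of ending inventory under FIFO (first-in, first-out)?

Ending inventory = $2,086.20

Sale 1 (630) [FIFO — oldest first]: 47 @ $20.90 + 81 @ $20.00 + 44 @ $17.10 + 171 @ $18.20 + 120 @ $15.20 + 167 @ $17.10 = $11,146.60
Ending inventory: 122 @ $17.10 = $2,086.20
Check: goods available $13,232.80 = COGS $11,146.60 + ending $2,086.20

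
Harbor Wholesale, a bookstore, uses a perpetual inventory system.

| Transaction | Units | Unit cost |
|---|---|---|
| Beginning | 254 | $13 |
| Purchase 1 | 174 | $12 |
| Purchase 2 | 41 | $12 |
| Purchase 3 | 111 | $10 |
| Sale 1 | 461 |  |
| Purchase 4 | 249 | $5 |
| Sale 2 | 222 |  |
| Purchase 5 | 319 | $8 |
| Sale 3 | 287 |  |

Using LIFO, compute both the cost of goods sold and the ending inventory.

Sale 1 (461) [LIFO — newest first]: 111 @ $10 + 41 @ $12 + 174 @ $12 + 135 @ $13 = $5,445
Sale 2 (222) [LIFO — newest first]: 222 @ $5 = $1,110
Sale 3 (287) [LIFO — newest first]: 287 @ $8 = $2,296
Total COGS = $5,445 + $1,110 + $2,296 = $8,851
Ending inventory: 119 @ $13 + 27 @ $5 + 32 @ $8 = $1,938
Check: goods available $10,789 = COGS $8,851 + ending $1,938

COGS = $8,851; ending inventory = $1,938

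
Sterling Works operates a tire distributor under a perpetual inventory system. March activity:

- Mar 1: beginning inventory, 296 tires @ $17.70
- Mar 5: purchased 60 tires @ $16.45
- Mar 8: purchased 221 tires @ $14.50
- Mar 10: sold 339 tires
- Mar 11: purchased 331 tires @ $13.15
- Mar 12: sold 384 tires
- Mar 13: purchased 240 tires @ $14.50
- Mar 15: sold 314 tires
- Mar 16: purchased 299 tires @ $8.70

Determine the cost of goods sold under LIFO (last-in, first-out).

COGS = $15,298.65

Mar 10, 339 sold [LIFO — newest first]: 221 @ $14.50 + 60 @ $16.45 + 58 @ $17.70 = $5,218.10
Mar 12, 384 sold [LIFO — newest first]: 331 @ $13.15 + 53 @ $17.70 = $5,290.75
Mar 15, 314 sold [LIFO — newest first]: 240 @ $14.50 + 74 @ $17.70 = $4,789.80
Total COGS = $5,218.10 + $5,290.75 + $4,789.80 = $15,298.65
Ending inventory: 111 @ $17.70 + 299 @ $8.70 = $4,566.00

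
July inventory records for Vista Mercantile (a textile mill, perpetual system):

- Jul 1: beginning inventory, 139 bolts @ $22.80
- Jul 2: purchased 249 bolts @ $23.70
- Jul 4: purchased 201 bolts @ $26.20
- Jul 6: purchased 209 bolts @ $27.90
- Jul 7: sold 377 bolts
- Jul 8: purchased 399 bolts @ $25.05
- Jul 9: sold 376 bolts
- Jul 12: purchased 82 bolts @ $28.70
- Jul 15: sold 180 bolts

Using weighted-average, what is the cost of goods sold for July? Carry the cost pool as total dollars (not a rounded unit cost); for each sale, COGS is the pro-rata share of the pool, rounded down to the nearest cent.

COGS = $23,618.53

After Jul 1: 139 on hand, pool $3,169.20 (≈ $22.8000 each)
After Jul 2: 388 on hand, pool $9,070.50 (≈ $23.3776 each)
After Jul 4: 589 on hand, pool $14,336.70 (≈ $24.3407 each)
After Jul 6: 798 on hand, pool $20,167.80 (≈ $25.2729 each)
Jul 7, sell 377: 377/798 × $20,167.80 → $9,527.89
After Jul 8: 820 on hand, pool $20,634.86 (≈ $25.1645 each)
Jul 9, sell 376: 376/820 × $20,634.86 → $9,461.83
After Jul 12: 526 on hand, pool $13,526.43 (≈ $25.7156 each)
Jul 15, sell 180: 180/526 × $13,526.43 → $4,628.81
Total COGS = $9,527.89 + $9,461.83 + $4,628.81 = $23,618.53
Ending inventory (cost pool remaining) = $8,897.62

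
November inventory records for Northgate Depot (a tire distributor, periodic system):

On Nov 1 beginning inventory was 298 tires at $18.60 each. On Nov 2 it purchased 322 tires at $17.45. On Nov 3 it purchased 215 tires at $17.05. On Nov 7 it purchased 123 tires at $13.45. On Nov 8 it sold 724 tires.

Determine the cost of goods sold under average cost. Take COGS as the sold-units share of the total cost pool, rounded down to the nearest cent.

COGS = $12,455.97

Nov 8, sell 724: 724/958 × $16,481.80 → $12,455.97
Ending inventory (cost pool remaining) = $4,025.83
Check: goods available $16,481.80 = COGS $12,455.97 + ending $4,025.83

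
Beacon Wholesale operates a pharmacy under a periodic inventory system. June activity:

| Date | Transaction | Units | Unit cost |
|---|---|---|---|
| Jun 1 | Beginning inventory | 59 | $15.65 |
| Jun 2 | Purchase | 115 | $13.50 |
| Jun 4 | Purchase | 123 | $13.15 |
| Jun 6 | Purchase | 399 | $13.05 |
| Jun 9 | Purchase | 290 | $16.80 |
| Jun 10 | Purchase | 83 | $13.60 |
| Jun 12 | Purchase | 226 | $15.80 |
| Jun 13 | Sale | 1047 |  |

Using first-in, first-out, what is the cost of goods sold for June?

COGS = $15,001.85

Jun 13, 1047 sold [FIFO — oldest first]: 59 @ $15.65 + 115 @ $13.50 + 123 @ $13.15 + 399 @ $13.05 + 290 @ $16.80 + 61 @ $13.60 = $15,001.85
Ending inventory: 22 @ $13.60 + 226 @ $15.80 = $3,870.00
Check: goods available $18,871.85 = COGS $15,001.85 + ending $3,870.00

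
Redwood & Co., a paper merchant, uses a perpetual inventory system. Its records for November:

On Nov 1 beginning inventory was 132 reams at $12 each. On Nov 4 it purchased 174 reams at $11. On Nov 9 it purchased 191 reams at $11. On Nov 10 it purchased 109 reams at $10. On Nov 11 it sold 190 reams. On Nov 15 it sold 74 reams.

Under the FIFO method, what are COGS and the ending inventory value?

COGS = $3,036; ending inventory = $3,653

Nov 11, 190 sold [FIFO — oldest first]: 132 @ $12 + 58 @ $11 = $2,222
Nov 15, 74 sold [FIFO — oldest first]: 74 @ $11 = $814
Total COGS = $2,222 + $814 = $3,036
Ending inventory: 42 @ $11 + 191 @ $11 + 109 @ $10 = $3,653
Check: goods available $6,689 = COGS $3,036 + ending $3,653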